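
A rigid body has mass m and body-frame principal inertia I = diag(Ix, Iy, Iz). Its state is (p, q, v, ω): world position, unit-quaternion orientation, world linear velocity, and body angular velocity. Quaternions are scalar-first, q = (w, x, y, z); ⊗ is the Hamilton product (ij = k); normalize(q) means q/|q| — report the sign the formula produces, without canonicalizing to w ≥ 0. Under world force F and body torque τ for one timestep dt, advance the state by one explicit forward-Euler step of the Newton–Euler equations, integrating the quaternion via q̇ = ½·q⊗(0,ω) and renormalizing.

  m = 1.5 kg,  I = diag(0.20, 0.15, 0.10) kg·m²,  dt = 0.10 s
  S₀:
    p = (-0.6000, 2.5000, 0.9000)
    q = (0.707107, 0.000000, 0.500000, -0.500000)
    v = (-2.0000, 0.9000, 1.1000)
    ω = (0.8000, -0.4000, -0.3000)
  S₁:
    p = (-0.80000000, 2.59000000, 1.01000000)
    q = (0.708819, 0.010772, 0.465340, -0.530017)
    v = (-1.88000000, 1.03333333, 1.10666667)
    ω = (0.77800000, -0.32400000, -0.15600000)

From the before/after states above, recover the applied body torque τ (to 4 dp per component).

rate change Δω = (-0.02200000, 0.07600000, 0.14400000)
applied torque τ = (-0.0500, 0.0900, 0.1600)

τ = (-0.0500, 0.0900, 0.1600)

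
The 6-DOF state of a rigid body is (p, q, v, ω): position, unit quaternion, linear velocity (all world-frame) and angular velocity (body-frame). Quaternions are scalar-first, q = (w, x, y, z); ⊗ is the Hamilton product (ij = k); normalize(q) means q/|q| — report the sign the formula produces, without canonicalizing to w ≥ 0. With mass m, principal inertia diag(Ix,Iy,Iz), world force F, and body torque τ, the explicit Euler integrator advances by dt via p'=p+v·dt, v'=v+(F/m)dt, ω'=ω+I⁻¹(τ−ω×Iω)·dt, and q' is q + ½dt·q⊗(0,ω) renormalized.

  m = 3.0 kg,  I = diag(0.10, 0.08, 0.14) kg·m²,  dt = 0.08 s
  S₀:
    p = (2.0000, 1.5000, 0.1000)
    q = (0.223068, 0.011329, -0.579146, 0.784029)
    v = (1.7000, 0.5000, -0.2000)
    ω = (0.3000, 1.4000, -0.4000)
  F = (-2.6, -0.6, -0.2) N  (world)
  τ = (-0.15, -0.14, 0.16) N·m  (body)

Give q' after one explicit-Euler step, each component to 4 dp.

2q̇ = q⊗(0,ω) = (1.1210173, -0.7990618, 0.5520355, 0.1003772)
q' = normalize(q + ½dt·q⊗(0,ω)) = (0.2674, -0.0206, -0.5561, 0.7867)

q' = (0.2674, -0.0206, -0.5561, 0.7867)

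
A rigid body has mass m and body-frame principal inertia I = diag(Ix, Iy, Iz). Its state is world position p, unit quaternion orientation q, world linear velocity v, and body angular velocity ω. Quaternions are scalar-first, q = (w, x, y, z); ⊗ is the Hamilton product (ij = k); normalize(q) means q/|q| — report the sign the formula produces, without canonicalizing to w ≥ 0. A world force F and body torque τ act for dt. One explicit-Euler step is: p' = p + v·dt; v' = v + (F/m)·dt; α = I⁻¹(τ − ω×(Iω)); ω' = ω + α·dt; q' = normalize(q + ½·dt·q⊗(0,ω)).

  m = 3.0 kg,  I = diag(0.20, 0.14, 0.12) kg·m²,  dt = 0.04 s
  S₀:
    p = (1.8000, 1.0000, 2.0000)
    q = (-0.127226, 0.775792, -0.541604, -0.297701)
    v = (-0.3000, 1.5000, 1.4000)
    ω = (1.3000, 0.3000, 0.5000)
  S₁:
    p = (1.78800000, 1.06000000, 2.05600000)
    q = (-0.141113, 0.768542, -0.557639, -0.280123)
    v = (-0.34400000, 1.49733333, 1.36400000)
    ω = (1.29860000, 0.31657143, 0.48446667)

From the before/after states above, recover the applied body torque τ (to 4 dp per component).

τ = (-0.0100, 0.1100, -0.0700)

Δω = ω₁−ω₀ = (-0.00140000, 0.01657143, -0.01553333)
gyro term ω₀×Iω₀ = (-0.0030, 0.0520, -0.0234)
I·α + gyro = (-0.0100, 0.1100, -0.0700)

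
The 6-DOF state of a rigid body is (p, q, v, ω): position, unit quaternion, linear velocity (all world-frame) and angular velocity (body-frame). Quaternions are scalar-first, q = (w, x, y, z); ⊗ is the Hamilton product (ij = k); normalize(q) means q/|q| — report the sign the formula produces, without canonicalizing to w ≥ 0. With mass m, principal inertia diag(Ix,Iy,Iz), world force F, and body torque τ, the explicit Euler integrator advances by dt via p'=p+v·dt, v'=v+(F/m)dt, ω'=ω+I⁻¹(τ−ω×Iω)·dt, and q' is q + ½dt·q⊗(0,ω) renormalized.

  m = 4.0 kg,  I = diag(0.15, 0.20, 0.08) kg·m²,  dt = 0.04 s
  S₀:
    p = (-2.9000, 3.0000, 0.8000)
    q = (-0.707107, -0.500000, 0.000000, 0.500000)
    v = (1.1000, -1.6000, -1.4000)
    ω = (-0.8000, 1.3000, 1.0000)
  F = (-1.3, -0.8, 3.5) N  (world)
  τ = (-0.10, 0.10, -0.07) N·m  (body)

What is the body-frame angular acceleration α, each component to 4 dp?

gyro term ω×Iω = (-0.1560, -0.0560, -0.0520)
(τ − ω×Iω)/I = (0.3733, 0.7800, -0.2250)

α = (0.3733, 0.7800, -0.2250)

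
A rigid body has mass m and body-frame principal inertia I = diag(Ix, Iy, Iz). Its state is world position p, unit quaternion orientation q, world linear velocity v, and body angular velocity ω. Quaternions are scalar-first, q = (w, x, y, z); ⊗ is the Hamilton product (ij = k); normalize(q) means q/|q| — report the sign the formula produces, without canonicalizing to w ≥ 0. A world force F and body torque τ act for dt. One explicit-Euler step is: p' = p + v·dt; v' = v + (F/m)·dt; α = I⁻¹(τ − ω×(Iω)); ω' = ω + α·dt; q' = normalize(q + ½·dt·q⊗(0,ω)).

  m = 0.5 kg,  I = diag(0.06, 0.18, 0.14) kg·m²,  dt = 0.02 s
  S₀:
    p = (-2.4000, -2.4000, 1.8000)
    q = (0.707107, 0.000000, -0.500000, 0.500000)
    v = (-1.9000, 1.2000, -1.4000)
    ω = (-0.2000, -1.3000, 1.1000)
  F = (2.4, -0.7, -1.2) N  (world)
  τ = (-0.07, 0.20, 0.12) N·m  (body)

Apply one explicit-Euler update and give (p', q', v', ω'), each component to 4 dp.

p' = (-2.4380, -2.3760, 1.7720)
q' = (0.6950, -0.0004, -0.5101, 0.5067)
v' = (-1.8040, 1.1720, -1.4480)
ω' = (-0.2424, -1.2797, 1.1127)

gyro term ω×Iω = (0.0572, 0.0176, 0.0312)
α = I⁻¹(τ − ω×Iω) = (-2.1200, 1.0133, 0.6343)
ω' = ω + α·dt = (-0.2424, -1.2797, 1.1127)
2q̇ = q⊗(0,ω) = (-1.2000000, -0.0414214, -1.0192391, 0.6778177)
q + ½dt·q⊗(0,ω), renormalized = (0.6950, -0.0004, -0.5101, 0.5067)
a = F/m = (4.8000, -1.4000, -2.4000)
p' = p + v·dt = (-2.4380, -2.3760, 1.7720)
v + (F/m)dt = (-1.8040, 1.1720, -1.4480)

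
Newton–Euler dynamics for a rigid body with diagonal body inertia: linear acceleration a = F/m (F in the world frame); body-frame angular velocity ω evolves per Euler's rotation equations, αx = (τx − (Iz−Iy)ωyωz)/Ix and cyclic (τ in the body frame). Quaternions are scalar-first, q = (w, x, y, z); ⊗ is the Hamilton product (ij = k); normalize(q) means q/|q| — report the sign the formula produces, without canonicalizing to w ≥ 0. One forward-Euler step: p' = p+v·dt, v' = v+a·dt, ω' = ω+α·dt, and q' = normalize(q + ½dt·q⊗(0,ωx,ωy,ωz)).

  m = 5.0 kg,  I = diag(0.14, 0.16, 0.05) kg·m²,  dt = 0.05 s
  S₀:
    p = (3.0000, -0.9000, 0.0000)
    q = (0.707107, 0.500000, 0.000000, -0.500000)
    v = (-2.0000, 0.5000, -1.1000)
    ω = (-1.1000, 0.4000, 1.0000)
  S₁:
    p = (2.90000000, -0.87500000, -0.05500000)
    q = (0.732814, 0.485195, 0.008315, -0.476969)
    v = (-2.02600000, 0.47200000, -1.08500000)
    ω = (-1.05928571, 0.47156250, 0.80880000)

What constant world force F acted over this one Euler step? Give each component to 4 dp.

Δv = v₁−v₀ = (-0.02600000, -0.02800000, 0.01500000)
applied force F = (-2.6000, -2.8000, 1.5000)

F = (-2.6000, -2.8000, 1.5000)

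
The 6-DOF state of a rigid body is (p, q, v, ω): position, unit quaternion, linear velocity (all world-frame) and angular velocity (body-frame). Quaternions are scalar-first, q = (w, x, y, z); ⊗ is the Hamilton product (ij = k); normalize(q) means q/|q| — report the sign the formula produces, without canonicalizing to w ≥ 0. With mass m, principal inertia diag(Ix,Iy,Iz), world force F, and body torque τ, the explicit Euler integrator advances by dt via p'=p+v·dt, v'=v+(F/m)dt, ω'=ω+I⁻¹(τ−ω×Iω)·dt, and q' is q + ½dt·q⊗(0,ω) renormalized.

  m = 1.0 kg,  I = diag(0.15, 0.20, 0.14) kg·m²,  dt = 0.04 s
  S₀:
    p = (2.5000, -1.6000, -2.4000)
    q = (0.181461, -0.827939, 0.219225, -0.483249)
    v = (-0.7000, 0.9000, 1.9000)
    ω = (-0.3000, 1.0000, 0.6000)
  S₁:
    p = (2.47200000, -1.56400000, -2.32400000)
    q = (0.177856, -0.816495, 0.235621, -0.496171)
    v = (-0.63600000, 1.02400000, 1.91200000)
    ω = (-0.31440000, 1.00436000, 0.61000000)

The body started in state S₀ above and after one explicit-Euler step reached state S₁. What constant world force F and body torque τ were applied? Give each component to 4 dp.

Δv = v₁−v₀ = (0.06400000, 0.12400000, 0.01200000)
m·(v₁−v₀)/dt = (1.6000, 3.1000, 0.3000)
rate change Δω = (-0.01440000, 0.00436000, 0.01000000)
precession coupling = (-0.0360, -0.0018, -0.0150)
τ = I·(Δω/dt) + ω₀×(Iω₀) = (-0.0900, 0.0200, 0.0200)

F = (1.6000, 3.1000, 0.3000)
τ = (-0.0900, 0.0200, 0.0200)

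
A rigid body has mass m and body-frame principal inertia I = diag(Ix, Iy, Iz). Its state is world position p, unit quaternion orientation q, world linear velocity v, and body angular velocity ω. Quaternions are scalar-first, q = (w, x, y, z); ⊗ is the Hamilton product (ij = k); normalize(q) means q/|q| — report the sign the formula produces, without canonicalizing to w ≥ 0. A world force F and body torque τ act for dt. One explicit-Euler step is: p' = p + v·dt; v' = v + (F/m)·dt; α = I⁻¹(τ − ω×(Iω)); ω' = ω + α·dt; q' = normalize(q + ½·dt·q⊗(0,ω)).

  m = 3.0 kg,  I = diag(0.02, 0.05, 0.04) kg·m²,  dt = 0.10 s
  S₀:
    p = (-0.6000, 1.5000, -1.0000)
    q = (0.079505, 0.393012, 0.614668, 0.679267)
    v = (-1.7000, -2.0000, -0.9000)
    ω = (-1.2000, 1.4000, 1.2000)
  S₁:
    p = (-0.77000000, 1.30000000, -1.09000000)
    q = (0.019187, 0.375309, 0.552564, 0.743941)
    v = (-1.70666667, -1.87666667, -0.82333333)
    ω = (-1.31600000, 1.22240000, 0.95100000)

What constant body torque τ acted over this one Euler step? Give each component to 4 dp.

ω₁ − ω₀ = (-0.11600000, -0.17760000, -0.24900000)
ω₀×(Iω₀) = (-0.0168, 0.0288, -0.0504)
τ = I·(Δω/dt) + ω₀×(Iω₀) = (-0.0400, -0.0600, -0.1500)

τ = (-0.0400, -0.0600, -0.1500)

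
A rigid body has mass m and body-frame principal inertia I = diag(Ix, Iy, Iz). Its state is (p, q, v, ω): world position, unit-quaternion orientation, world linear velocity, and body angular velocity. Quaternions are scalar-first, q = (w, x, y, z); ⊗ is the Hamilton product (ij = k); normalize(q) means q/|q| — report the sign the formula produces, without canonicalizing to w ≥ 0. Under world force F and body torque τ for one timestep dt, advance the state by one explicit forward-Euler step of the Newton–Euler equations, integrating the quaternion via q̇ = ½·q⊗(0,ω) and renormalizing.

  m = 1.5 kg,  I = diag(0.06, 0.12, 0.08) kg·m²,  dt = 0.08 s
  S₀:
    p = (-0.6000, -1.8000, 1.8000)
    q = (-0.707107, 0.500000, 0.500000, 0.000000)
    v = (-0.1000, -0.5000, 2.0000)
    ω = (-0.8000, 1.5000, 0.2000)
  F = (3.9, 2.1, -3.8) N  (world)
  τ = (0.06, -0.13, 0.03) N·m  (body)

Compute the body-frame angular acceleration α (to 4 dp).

α = (1.2000, -1.1100, 1.2750)

gyro term ω×Iω = (-0.0120, 0.0032, -0.0720)
angular accel α = (1.2000, -1.1100, 1.2750)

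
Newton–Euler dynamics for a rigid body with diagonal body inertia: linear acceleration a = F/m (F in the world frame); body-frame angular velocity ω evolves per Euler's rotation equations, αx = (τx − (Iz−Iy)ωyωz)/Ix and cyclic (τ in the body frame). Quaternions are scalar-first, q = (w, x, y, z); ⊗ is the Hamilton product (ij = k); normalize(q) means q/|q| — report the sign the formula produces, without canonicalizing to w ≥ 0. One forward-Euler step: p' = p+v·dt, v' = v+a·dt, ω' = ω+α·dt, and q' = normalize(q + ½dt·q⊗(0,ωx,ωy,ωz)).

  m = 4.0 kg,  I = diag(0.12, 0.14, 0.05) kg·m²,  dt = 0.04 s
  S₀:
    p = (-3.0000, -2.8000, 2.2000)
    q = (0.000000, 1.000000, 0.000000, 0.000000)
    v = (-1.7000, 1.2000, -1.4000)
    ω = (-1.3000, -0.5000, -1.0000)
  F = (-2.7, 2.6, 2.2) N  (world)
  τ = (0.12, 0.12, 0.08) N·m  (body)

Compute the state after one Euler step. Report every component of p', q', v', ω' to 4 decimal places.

new position p' = (-3.0680, -2.7520, 2.1440)
new velocity v' = (-1.7270, 1.2260, -1.3780)
α = I⁻¹(τ − ω×Iω) = (1.3750, 0.2071, 1.3400)
new body rate ω' = (-1.2450, -0.4917, -0.9464)
q⊗(0,ω) = (1.3000000, 0.0000000, 1.0000000, -0.5000000)
q' = normalize(q + ½dt·q⊗(0,ω)) = (0.0260, 0.9994, 0.0200, -0.0100)

p' = (-3.0680, -2.7520, 2.1440)
q' = (0.0260, 0.9994, 0.0200, -0.0100)
v' = (-1.7270, 1.2260, -1.3780)
ω' = (-1.2450, -0.4917, -0.9464)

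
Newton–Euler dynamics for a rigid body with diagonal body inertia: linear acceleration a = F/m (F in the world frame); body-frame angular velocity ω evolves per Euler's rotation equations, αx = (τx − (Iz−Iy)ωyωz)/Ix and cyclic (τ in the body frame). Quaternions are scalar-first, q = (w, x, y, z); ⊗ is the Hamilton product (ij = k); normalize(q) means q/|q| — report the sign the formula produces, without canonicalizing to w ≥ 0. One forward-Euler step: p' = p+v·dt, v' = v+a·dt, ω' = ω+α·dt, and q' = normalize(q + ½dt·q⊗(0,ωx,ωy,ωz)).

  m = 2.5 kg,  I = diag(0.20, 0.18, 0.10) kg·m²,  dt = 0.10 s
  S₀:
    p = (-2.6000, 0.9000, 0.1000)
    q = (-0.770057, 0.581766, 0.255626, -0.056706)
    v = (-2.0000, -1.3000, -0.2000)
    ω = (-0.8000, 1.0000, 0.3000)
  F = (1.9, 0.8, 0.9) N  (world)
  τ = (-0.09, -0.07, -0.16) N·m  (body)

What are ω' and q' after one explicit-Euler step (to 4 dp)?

ω×(Iω) gyroscopic = (-0.0240, -0.0240, 0.0160)
α = I⁻¹(τ − ω×Iω) = (-0.3300, -0.2556, -1.7600)
ω + α·dt = (-0.8330, 0.9744, 0.1240)
2q̇ = q⊗(0,ω) = (0.2267986, 0.7494394, -0.8992220, 0.5552497)
updated quaternion q' = (-0.7571, 0.6179, 0.2102, -0.0289)

ω' = (-0.8330, 0.9744, 0.1240)
q' = (-0.7571, 0.6179, 0.2102, -0.0289)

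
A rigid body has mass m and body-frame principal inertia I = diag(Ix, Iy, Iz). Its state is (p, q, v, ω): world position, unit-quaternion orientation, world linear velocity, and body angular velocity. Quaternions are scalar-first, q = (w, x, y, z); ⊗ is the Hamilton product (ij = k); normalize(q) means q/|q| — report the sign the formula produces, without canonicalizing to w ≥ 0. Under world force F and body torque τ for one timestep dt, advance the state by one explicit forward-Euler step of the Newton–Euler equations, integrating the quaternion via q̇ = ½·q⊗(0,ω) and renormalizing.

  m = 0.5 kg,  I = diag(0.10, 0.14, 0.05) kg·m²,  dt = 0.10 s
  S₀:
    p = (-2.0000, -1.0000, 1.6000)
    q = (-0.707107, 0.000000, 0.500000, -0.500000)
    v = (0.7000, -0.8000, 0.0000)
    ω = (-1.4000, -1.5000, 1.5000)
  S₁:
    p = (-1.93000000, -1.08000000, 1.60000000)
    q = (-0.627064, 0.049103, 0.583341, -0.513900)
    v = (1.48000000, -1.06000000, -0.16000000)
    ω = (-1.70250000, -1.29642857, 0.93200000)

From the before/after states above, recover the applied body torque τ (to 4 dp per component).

τ = (-0.1000, 0.1800, -0.2000)

Δω = ω₁−ω₀ = (-0.30250000, 0.20357143, -0.56800000)
τ = I·(Δω/dt) + ω₀×(Iω₀) = (-0.1000, 0.1800, -0.2000)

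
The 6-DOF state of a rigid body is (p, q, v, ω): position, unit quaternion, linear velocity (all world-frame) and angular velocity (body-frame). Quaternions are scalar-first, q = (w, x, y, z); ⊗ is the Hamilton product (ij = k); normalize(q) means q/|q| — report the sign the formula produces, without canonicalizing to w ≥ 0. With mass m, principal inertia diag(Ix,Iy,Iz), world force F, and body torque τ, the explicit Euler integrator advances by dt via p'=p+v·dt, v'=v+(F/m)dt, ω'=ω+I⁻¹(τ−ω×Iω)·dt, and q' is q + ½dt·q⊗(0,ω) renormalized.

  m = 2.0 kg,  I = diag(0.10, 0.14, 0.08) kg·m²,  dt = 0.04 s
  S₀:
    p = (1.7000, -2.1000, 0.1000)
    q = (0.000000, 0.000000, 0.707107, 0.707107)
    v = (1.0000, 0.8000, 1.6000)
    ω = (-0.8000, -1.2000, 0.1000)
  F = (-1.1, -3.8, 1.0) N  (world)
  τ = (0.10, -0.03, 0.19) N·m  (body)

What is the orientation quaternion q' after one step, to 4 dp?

q⊗(0,ω) = (0.7778177, 0.9192391, -0.5656856, 0.5656856)
updated quaternion q' = (0.0155, 0.0184, 0.6955, 0.7181)

q' = (0.0155, 0.0184, 0.6955, 0.7181)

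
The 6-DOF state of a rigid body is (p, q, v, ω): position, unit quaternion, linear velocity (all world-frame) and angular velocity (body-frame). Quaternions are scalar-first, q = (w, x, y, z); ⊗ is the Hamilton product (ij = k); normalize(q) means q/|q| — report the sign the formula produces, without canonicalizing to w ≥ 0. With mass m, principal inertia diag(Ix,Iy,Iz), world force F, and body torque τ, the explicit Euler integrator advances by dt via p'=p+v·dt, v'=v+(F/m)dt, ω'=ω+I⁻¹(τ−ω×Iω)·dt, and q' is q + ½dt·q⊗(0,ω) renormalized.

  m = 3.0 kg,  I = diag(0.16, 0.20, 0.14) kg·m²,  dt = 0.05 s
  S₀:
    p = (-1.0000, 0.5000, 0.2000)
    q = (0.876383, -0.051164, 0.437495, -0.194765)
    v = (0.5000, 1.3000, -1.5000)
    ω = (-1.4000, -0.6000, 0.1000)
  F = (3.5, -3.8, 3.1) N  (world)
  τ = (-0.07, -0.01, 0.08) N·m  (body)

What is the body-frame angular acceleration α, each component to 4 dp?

precession coupling ω×(Iω) = (0.0036, -0.0028, 0.0336)
α = I⁻¹(τ − ω×Iω) = (-0.4600, -0.0360, 0.3314)

α = (-0.4600, -0.0360, 0.3314)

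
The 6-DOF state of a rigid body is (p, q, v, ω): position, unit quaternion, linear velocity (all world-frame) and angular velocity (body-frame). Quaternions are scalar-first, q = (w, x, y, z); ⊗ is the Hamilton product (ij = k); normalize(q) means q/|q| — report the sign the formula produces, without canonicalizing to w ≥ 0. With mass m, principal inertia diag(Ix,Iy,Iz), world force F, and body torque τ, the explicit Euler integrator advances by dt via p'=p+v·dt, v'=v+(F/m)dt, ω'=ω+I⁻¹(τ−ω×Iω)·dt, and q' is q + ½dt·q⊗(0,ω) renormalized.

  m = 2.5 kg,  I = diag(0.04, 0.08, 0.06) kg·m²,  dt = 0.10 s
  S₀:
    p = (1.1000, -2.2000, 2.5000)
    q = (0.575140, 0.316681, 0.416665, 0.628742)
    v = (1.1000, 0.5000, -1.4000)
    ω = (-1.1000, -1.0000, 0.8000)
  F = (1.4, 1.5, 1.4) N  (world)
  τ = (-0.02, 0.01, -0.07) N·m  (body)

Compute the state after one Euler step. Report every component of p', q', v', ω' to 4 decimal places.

a = F/m = (0.5600, 0.6000, 0.5600)
p + v·dt = (1.2100, -2.1500, 2.3600)
new velocity v' = (1.1560, 0.5600, -1.3440)
angular accel α = (-0.9000, -0.0950, -1.9000)
ω + α·dt = (-1.1900, -1.0095, 0.6100)
q⊗(0,ω) = (0.2620205, 0.3294200, -1.5201010, 0.6017625)
updated quaternion q' = (0.5862, 0.3320, 0.3395, 0.6565)

p' = (1.2100, -2.1500, 2.3600)
q' = (0.5862, 0.3320, 0.3395, 0.6565)
v' = (1.1560, 0.5600, -1.3440)
ω' = (-1.1900, -1.0095, 0.6100)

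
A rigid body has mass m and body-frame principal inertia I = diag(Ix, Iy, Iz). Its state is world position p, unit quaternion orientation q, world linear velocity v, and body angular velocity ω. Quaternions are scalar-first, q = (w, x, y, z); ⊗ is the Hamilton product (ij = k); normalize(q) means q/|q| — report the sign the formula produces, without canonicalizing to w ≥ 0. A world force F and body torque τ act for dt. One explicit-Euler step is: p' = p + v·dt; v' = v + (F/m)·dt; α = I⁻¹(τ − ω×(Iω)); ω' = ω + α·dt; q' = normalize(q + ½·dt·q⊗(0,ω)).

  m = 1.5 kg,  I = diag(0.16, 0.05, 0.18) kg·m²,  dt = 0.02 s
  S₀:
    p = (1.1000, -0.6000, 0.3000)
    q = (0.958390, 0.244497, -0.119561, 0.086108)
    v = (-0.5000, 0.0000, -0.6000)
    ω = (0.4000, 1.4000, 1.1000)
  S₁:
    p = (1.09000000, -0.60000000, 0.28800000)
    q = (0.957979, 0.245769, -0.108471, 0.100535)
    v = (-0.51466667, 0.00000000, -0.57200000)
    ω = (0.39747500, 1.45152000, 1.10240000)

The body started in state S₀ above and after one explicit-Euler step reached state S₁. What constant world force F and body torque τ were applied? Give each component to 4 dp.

Δv = v₁−v₀ = (-0.01466667, 0.00000000, 0.02800000)
applied force F = (-1.1000, 0.0000, 2.1000)
rate change Δω = (-0.00252500, 0.05152000, 0.00240000)
applied torque τ = (0.1800, 0.1200, -0.0400)

F = (-1.1000, 0.0000, 2.1000)
τ = (0.1800, 0.1200, -0.0400)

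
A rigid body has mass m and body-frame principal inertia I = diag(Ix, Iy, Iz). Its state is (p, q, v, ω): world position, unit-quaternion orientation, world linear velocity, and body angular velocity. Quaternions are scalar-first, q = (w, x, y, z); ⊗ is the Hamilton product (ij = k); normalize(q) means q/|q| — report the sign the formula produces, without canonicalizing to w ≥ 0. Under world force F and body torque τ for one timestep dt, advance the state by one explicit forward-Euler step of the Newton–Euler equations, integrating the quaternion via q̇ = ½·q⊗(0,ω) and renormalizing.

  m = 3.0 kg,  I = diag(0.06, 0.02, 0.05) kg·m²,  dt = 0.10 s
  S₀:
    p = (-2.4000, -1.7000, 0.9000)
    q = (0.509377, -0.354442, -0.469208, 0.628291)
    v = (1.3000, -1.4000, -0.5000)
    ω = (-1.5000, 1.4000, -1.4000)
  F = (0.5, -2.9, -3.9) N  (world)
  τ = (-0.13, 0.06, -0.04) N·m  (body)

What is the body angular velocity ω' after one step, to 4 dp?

angular accel α = (-1.1867, 1.9500, -2.4800)
new body rate ω' = (-1.6187, 1.5950, -1.6480)

ω' = (-1.6187, 1.5950, -1.6480)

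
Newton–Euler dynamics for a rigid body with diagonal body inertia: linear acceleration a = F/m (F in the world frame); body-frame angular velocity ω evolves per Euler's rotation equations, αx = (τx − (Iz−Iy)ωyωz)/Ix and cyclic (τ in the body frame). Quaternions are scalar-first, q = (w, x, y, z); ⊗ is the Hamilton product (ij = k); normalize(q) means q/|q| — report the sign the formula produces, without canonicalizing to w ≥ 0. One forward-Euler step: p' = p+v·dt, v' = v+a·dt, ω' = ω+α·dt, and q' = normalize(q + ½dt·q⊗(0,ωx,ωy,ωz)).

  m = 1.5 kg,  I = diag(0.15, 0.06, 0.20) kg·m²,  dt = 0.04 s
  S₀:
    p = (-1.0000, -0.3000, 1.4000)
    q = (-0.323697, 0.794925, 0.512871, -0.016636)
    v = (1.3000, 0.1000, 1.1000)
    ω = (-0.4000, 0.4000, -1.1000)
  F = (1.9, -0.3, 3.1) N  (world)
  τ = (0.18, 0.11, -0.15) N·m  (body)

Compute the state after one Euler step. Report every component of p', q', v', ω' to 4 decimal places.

p' = (-0.9480, -0.2960, 1.4440)
q' = (-0.3217, 0.7861, 0.5277, 0.0009)
v' = (1.3507, 0.0920, 1.1827)
ω' = (-0.3356, 0.4880, -1.1329)

precession coupling ω×(Iω) = (-0.0616, -0.0220, 0.0144)
α = I⁻¹(τ − ω×Iω) = (1.6107, 2.2000, -0.8220)
ω + α·dt = (-0.3356, 0.4880, -1.1329)
2q̇ = q⊗(0,ω) = (0.0945220, -0.4280249, 0.7515931, 0.8791851)
q + ½dt·q⊗(0,ω), renormalized = (-0.3217, 0.7861, 0.5277, 0.0009)
a = (1.2667, -0.2000, 2.0667)
p' = p + v·dt = (-0.9480, -0.2960, 1.4440)
v + (F/m)dt = (1.3507, 0.0920, 1.1827)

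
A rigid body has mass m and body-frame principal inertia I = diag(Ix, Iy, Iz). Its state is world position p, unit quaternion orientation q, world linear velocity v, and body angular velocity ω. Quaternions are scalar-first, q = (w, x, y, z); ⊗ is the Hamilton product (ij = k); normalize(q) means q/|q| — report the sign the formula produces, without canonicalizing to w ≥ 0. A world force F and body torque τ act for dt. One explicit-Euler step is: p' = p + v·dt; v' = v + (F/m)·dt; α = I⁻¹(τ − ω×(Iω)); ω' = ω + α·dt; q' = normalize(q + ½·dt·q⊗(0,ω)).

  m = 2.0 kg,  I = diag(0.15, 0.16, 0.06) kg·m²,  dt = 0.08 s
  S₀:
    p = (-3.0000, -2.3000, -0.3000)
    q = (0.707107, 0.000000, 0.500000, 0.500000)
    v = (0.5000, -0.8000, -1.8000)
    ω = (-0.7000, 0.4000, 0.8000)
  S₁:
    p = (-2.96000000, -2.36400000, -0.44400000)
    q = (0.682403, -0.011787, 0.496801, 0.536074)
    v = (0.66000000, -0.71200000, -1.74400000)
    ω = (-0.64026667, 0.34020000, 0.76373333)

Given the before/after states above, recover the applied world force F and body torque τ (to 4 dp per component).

F = (4.0000, 2.2000, 1.4000)
τ = (0.0800, -0.1700, -0.0300)

Δω = ω₁−ω₀ = (0.05973333, -0.05980000, -0.03626667)
precession coupling = (-0.0320, -0.0504, -0.0028)
τ = I·(Δω/dt) + ω₀×(Iω₀) = (0.0800, -0.1700, -0.0300)
v₁ − v₀ = (0.16000000, 0.08800000, 0.05600000)
F = m·Δv/dt = (4.0000, 2.2000, 1.4000)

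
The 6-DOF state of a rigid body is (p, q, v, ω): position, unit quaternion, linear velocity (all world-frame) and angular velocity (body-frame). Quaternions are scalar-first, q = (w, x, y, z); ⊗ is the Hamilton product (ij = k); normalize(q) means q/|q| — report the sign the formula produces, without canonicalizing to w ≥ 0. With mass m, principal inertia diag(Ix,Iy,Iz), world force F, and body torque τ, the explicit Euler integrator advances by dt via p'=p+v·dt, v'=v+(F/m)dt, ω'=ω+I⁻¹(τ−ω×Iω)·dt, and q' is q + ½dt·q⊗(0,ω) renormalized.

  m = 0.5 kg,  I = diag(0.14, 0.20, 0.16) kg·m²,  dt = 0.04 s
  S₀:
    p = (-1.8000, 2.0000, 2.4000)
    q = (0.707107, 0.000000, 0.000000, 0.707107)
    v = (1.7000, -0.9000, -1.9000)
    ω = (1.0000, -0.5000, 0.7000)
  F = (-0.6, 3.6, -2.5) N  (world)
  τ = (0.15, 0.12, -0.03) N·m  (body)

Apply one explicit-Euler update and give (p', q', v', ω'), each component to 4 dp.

p' = (-1.7320, 1.9640, 2.3240)
q' = (0.6970, 0.0212, 0.0071, 0.7168)
v' = (1.6520, -0.6120, -2.1000)
ω' = (1.0389, -0.4732, 0.7000)

(τ − ω×Iω)/I = (0.9714, 0.6700, 0.0000)
ω' = ω + α·dt = (1.0389, -0.4732, 0.7000)
q⊗(0,ω) = (-0.4949749, 1.0606605, 0.3535535, 0.4949749)
q + ½dt·q⊗(0,ω), renormalized = (0.6970, 0.0212, 0.0071, 0.7168)
a = (-1.2000, 7.2000, -5.0000)
p + v·dt = (-1.7320, 1.9640, 2.3240)
v' = v + a·dt = (1.6520, -0.6120, -2.1000)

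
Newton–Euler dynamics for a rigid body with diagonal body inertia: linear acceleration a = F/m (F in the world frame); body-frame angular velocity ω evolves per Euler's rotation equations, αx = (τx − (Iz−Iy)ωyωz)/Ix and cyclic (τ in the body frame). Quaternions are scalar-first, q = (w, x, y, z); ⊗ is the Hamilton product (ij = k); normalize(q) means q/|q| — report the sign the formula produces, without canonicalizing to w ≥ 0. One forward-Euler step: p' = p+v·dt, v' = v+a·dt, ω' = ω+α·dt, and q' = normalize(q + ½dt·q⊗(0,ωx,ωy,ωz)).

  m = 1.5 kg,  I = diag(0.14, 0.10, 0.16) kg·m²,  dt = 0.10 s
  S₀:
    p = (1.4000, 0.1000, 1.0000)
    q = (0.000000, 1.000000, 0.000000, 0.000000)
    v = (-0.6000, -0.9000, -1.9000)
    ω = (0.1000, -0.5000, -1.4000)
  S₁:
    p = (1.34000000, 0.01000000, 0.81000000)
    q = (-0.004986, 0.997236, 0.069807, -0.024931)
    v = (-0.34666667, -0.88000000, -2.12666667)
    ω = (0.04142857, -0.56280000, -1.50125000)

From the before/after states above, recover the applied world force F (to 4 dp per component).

Δv = v₁−v₀ = (0.25333333, 0.02000000, -0.22666667)
F = m·Δv/dt = (3.8000, 0.3000, -3.4000)

F = (3.8000, 0.3000, -3.4000)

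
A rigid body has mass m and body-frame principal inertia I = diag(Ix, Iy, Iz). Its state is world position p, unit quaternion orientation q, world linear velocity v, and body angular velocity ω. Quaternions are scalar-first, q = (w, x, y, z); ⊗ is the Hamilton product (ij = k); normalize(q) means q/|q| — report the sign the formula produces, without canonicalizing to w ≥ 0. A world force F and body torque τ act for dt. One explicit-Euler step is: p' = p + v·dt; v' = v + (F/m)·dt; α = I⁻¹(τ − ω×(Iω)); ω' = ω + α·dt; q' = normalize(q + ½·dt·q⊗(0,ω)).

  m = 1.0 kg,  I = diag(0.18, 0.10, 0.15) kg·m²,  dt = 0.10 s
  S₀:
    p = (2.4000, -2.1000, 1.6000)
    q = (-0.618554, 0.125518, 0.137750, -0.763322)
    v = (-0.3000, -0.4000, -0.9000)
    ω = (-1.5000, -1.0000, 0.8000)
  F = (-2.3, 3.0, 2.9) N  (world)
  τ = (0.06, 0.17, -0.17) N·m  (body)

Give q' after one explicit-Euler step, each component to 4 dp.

Hamilton product q⊗(0,ω) = (0.9366846, 0.2747090, 1.6631226, -0.4137362)
updated quaternion q' = (-0.5690, 0.1386, 0.2198, -0.7802)

q' = (-0.5690, 0.1386, 0.2198, -0.7802)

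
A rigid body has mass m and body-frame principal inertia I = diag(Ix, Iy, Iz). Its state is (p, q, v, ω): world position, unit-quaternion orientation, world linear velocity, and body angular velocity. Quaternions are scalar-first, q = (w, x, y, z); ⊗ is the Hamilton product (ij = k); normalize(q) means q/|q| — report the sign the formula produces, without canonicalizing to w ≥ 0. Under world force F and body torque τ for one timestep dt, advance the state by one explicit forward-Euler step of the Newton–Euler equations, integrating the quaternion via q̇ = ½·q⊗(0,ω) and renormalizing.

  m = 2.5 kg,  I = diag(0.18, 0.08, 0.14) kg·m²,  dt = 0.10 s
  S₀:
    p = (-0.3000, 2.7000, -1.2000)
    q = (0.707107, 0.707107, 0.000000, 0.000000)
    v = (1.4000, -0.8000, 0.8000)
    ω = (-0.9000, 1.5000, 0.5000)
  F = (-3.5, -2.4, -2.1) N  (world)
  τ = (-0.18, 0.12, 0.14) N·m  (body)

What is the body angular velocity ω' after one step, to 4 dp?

ω×(Iω) gyroscopic = (0.0450, -0.0180, 0.1350)
α = I⁻¹(τ − ω×Iω) = (-1.2500, 1.7250, 0.0357)
ω' = ω + α·dt = (-1.0250, 1.6725, 0.5036)

ω' = (-1.0250, 1.6725, 0.5036)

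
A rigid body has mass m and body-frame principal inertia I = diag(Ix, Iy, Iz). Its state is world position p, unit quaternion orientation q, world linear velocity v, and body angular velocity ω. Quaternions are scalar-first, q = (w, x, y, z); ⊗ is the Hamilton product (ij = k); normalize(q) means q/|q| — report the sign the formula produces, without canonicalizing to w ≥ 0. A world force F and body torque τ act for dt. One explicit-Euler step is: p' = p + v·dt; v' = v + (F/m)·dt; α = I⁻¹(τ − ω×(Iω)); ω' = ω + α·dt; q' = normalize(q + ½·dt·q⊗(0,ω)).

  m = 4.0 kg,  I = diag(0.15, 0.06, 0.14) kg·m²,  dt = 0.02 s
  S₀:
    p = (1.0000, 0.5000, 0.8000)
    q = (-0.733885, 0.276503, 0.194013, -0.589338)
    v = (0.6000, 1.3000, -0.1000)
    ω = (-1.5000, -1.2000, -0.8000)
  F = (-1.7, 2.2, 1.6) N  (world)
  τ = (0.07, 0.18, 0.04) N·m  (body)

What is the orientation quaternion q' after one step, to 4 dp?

q' = (-0.7320, 0.2788, 0.2138, -0.5837)

2q̇ = q⊗(0,ω) = (0.1760997, 0.2384115, 1.9858714, 0.5463239)
q' = normalize(q + ½dt·q⊗(0,ω)) = (-0.7320, 0.2788, 0.2138, -0.5837)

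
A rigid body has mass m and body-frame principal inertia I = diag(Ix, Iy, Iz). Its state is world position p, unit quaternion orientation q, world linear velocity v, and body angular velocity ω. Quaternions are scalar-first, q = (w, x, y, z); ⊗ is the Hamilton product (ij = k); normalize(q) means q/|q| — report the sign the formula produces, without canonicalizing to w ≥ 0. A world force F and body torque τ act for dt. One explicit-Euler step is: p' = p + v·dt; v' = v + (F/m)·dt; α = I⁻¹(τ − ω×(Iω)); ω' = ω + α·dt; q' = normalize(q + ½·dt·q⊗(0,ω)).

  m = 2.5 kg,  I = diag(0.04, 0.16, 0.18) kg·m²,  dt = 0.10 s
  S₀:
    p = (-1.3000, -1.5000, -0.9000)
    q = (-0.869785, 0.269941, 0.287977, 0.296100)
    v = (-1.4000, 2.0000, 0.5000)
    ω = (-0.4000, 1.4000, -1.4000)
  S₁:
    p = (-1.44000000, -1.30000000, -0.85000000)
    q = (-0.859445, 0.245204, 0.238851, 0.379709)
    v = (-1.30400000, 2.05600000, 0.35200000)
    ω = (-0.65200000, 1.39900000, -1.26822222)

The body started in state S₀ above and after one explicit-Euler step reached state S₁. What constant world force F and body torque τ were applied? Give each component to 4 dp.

Δv = v₁−v₀ = (0.09600000, 0.05600000, -0.14800000)
m·(v₁−v₀)/dt = (2.4000, 1.4000, -3.7000)
rate change Δω = (-0.25200000, -0.00100000, 0.13177778)
I·α + gyro = (-0.1400, -0.0800, 0.1700)

F = (2.4000, 1.4000, -3.7000)
τ = (-0.1400, -0.0800, 0.1700)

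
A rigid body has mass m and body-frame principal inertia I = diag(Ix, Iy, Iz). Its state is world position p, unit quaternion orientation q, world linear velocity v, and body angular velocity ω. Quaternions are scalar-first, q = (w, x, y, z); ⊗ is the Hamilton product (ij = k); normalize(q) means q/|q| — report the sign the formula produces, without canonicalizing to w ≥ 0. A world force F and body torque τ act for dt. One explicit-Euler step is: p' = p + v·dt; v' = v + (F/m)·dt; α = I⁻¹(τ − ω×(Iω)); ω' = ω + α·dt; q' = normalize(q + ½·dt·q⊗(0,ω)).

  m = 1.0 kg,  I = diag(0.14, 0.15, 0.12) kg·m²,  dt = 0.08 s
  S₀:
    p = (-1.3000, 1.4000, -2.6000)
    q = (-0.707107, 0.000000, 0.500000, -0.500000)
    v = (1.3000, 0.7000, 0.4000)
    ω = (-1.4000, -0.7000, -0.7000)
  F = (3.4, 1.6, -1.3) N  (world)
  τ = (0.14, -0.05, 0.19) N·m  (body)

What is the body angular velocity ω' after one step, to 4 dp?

ω' = (-1.3116, -0.7371, -0.5799)

ω×(Iω) gyroscopic = (-0.0147, 0.0196, 0.0098)
angular accel α = (1.1050, -0.4640, 1.5017)
new body rate ω' = (-1.3116, -0.7371, -0.5799)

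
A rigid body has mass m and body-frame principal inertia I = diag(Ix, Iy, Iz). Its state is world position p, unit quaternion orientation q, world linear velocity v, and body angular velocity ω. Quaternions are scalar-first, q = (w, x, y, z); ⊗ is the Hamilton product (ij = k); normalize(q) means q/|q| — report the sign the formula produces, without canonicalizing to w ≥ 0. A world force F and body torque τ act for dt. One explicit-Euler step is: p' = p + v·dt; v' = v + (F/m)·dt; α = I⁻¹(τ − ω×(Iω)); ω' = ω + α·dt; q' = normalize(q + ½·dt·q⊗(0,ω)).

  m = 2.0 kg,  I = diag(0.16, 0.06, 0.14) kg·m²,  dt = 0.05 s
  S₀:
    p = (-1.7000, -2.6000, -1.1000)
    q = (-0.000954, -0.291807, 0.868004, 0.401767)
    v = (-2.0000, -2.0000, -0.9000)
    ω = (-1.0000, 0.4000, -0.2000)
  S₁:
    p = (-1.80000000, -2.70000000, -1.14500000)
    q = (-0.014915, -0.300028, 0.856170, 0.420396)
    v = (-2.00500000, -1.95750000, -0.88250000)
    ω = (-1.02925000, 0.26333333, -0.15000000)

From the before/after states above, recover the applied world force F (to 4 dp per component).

velocity change Δv = (-0.00500000, 0.04250000, 0.01750000)
m·(v₁−v₀)/dt = (-0.2000, 1.7000, 0.7000)

F = (-0.2000, 1.7000, 0.7000)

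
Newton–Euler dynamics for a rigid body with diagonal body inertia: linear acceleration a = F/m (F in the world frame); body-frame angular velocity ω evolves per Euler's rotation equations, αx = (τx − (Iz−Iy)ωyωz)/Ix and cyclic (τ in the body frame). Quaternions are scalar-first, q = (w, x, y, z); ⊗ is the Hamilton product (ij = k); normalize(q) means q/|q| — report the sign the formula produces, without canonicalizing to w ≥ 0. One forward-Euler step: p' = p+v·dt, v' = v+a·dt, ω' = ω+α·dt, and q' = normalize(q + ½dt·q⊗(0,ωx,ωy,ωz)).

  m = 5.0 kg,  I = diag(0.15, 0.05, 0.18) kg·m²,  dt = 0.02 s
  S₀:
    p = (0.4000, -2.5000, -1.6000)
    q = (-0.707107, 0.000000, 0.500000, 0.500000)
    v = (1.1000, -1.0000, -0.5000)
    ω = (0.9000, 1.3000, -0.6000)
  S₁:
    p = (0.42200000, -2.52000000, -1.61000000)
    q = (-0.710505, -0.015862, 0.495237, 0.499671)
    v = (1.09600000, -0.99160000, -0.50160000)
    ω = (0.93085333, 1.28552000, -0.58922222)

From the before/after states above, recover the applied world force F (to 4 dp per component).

velocity change Δv = (-0.00400000, 0.00840000, -0.00160000)
m·(v₁−v₀)/dt = (-1.0000, 2.1000, -0.4000)

F = (-1.0000, 2.1000, -0.4000)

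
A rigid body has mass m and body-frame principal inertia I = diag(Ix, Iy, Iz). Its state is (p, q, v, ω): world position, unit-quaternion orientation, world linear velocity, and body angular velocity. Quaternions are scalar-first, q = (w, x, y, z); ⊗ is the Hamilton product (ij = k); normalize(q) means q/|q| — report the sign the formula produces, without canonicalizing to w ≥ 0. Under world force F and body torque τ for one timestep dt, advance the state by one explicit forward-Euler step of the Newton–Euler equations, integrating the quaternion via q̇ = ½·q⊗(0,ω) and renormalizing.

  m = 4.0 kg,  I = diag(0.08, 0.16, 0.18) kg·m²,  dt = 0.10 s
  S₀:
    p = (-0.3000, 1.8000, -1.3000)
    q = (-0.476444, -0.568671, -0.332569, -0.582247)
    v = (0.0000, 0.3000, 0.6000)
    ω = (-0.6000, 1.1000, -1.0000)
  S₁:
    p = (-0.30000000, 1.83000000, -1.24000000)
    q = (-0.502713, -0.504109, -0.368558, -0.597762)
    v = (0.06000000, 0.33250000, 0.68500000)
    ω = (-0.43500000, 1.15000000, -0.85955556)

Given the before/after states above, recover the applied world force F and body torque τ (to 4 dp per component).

F = (2.4000, 1.3000, 3.4000)
τ = (0.1100, 0.0200, 0.2000)

Δv = v₁−v₀ = (0.06000000, 0.03250000, 0.08500000)
F = m·Δv/dt = (2.4000, 1.3000, 3.4000)
Δω = ω₁−ω₀ = (0.16500000, 0.05000000, 0.14044444)
applied torque τ = (0.1100, 0.0200, 0.2000)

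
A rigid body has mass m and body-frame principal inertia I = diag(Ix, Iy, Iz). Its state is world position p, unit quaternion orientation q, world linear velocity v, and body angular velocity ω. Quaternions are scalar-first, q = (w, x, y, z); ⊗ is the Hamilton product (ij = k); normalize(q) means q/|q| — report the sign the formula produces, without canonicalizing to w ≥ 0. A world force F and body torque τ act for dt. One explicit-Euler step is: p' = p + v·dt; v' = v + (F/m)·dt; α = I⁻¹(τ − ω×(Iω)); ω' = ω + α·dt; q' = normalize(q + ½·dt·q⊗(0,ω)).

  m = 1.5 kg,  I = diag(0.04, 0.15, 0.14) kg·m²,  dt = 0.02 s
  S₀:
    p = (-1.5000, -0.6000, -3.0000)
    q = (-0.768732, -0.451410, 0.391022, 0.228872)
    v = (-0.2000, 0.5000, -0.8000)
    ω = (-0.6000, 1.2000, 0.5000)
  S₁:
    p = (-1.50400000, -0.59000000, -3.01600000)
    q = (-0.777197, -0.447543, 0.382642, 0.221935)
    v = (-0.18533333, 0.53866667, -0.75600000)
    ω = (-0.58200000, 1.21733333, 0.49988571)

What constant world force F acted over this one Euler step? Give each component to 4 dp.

v₁ − v₀ = (0.01466667, 0.03866667, 0.04400000)
applied force F = (1.1000, 2.9000, 3.3000)

F = (1.1000, 2.9000, 3.3000)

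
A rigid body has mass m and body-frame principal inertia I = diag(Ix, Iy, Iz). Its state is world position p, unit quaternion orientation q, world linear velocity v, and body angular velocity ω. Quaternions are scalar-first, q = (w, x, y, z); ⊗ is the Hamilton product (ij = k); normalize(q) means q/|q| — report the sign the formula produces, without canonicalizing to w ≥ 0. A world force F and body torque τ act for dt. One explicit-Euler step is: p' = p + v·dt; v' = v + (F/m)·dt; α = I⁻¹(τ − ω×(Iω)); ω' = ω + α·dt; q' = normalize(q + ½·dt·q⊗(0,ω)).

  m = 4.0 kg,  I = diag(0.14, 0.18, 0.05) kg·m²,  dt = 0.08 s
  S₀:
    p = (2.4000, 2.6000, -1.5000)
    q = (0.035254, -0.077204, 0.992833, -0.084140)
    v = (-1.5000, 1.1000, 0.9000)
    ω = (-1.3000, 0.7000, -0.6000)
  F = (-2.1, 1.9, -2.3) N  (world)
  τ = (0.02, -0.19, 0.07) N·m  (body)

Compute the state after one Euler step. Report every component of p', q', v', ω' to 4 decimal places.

p' = (2.2800, 2.6880, -1.4280)
q' = (0.0014, -0.1003, 0.9943, -0.0354)
v' = (-1.5420, 1.1380, 0.8540)
ω' = (-1.3198, 0.5844, -0.4298)

ω×(Iω) gyroscopic = (0.0546, 0.0702, -0.0364)
(τ − ω×Iω)/I = (-0.2471, -1.4456, 2.1280)
ω' = ω + α·dt = (-1.3198, 0.5844, -0.4298)
2q̇ = q⊗(0,ω) = (-0.8458323, -0.5826320, 0.0877374, 1.2154877)
q' = normalize(q + ½dt·q⊗(0,ω)) = (0.0014, -0.1003, 0.9943, -0.0354)
p + v·dt = (2.2800, 2.6880, -1.4280)
v' = v + a·dt = (-1.5420, 1.1380, 0.8540)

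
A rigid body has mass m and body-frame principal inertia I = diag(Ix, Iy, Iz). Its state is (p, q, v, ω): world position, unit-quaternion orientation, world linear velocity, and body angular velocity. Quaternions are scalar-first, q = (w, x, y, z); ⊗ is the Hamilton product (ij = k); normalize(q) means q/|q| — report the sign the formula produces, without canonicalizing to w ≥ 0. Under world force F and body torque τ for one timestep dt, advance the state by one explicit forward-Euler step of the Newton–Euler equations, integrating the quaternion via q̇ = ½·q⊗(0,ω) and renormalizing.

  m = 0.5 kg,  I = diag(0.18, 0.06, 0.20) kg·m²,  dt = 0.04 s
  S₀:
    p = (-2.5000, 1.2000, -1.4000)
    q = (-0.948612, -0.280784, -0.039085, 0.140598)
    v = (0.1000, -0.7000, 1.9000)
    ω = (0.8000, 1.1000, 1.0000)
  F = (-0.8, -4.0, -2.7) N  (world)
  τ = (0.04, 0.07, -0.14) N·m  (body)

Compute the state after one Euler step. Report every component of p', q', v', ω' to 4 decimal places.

p' = (-2.4960, 1.1720, -1.3240)
q' = (-0.9455, -0.2997, -0.0521, 0.1160)
v' = (0.0360, -1.0200, 1.6840)
ω' = (0.7747, 1.1573, 0.9931)

a = F/m = (-1.6000, -8.0000, -5.4000)
p' = p + v·dt = (-2.4960, 1.1720, -1.3240)
v + (F/m)dt = (0.0360, -1.0200, 1.6840)
α = I⁻¹(τ − ω×Iω) = (-0.6333, 1.4333, -0.1720)
ω + α·dt = (0.7747, 1.1573, 0.9931)
Hamilton product q⊗(0,ω) = (0.1270227, -0.9526324, -0.6502108, -1.2262064)
q' = normalize(q + ½dt·q⊗(0,ω)) = (-0.9455, -0.2997, -0.0521, 0.1160)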